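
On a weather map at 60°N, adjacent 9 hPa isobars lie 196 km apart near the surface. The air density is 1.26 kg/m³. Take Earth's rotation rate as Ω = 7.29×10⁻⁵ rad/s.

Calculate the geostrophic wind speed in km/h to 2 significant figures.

100 km/h

Coriolis parameter at 60°N:
f = 2Ω sin φ = 2 × 7.29×10⁻⁵ × sin 60° = 1.26×10⁻⁴ s⁻¹
Pressure gradient: |∂P/∂n| = 900 Pa / 196000 m = 4.59×10⁻³ Pa/m
Geostrophic balance (pressure-gradient force = Coriolis force):
V_g = (1/(fρ)) |∂P/∂n| = 4.59×10⁻³ / (1.26×10⁻⁴ × 1.26) = 28.9 m/s
Converting: 28.9 m/s × 3.6 = 100 km/h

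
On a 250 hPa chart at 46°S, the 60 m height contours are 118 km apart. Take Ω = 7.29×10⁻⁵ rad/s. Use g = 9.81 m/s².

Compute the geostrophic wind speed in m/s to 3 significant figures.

47.6 m/s

Coriolis parameter at 46°S:
f = 2Ω sin φ = 2 × 7.29×10⁻⁵ × sin 46° = 1.05×10⁻⁴ s⁻¹
Height gradient: |∂Z/∂n| = 60 m / 118000 m = 5.08×10⁻⁴
On a pressure surface, geostrophic balance gives V_g = (g/f)|∂Z/∂n|:
V_g = 9.81 × 5.08×10⁻⁴ / 1.05×10⁻⁴ = 47.6 m/s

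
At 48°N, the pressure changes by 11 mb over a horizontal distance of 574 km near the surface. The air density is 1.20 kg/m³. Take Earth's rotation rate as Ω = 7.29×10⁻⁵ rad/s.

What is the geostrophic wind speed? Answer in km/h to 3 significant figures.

53.1 km/h

Coriolis parameter at 48°N:
f = 2Ω sin φ = 2 × 7.29×10⁻⁵ × sin 48° = 1.08×10⁻⁴ s⁻¹
Pressure gradient: |∂P/∂n| = 1100 Pa / 574000 m = 1.92×10⁻³ Pa/m
Geostrophic balance (pressure-gradient force = Coriolis force):
V_g = (1/(fρ)) |∂P/∂n| = 1.92×10⁻³ / (1.08×10⁻⁴ × 1.20) = 14.7 m/s
Converting: 14.7 m/s × 3.6 = 53.1 km/h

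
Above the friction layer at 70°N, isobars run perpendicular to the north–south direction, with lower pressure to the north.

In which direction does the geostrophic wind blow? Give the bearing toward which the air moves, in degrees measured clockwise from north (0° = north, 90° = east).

090°

The pressure-gradient force points toward the north (bearing 000°).
Geostrophic balance: in the Northern Hemisphere the Coriolis force deflects motion to the right, so the geostrophic wind blows 90° to the right of the pressure-gradient force (low pressure on the left).
Rotating 000° by 90° clockwise gives 090° — the wind blows toward the east.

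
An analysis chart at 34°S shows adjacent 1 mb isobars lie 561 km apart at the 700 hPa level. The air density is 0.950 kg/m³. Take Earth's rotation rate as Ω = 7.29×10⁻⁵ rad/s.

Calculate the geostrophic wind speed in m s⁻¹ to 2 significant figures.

2.3 m s⁻¹

Coriolis parameter at 34°S:
f = 2Ω sin φ = 2 × 7.29×10⁻⁵ × sin 34° = 8.15×10⁻⁵ s⁻¹
Pressure gradient: |∂P/∂n| = 100 Pa / 561000 m = 1.78×10⁻⁴ Pa/m
Geostrophic balance (pressure-gradient force = Coriolis force):
V_g = (1/(fρ)) |∂P/∂n| = 1.78×10⁻⁴ / (8.15×10⁻⁵ × 0.950) = 2.30 m/s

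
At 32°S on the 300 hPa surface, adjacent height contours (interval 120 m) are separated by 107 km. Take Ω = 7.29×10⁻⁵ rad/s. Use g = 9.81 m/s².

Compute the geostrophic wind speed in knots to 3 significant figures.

277 knots

Coriolis parameter at 32°S:
f = 2Ω sin φ = 2 × 7.29×10⁻⁵ × sin 32° = 7.73×10⁻⁵ s⁻¹
Height gradient: |∂Z/∂n| = 120 m / 107000 m = 1.12×10⁻³
On a pressure surface, geostrophic balance gives V_g = (g/f)|∂Z/∂n|:
V_g = 9.81 × 1.12×10⁻³ / 7.73×10⁻⁵ = 142 m/s
Converting: 142 m/s × 1.944 = 277 knots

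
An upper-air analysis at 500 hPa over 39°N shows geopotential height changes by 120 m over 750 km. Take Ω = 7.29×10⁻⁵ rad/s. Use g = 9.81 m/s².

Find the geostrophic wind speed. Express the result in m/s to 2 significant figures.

Coriolis parameter at 39°N:
f = 2Ω sin φ = 2 × 7.29×10⁻⁵ × sin 39° = 9.18×10⁻⁵ s⁻¹
Height gradient: |∂Z/∂n| = 120 m / 750000 m = 1.60×10⁻⁴
On a pressure surface, geostrophic balance gives V_g = (g/f)|∂Z/∂n|:
V_g = 9.81 × 1.60×10⁻⁴ / 9.18×10⁻⁵ = 17.1 m/s

17 m/s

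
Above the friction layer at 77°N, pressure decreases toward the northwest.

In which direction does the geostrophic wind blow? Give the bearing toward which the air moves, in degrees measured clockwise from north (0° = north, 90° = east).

045°

The pressure-gradient force points toward the northwest (bearing 315°).
Geostrophic balance: in the Northern Hemisphere the Coriolis force deflects motion to the right, so the geostrophic wind blows 90° to the right of the pressure-gradient force (low pressure on the left).
Rotating 315° by 90° clockwise gives 045° — the wind blows toward the northeast.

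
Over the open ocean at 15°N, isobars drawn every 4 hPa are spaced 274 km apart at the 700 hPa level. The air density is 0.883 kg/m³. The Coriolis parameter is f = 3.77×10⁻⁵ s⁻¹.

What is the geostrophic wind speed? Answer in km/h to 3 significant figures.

158 km/h

Pressure gradient: |∂P/∂n| = 400 Pa / 274000 m = 1.46×10⁻³ Pa/m
Geostrophic balance (pressure-gradient force = Coriolis force):
V_g = (1/(fρ)) |∂P/∂n| = 1.46×10⁻³ / (3.77×10⁻⁵ × 0.883) = 43.9 m/s
Converting: 43.9 m/s × 3.6 = 158 km/h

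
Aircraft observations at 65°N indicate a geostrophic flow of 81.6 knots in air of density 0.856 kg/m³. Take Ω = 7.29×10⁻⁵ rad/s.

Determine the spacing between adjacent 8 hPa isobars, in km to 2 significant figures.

Coriolis parameter at 65°N:
f = 2Ω sin φ = 2 × 7.29×10⁻⁵ × sin 65° = 1.32×10⁻⁴ s⁻¹
Wind speed in SI: 81.6 knots = 42.0 m/s
Geostrophic balance rearranged: |∂P/∂n| = f ρ V_g
|∂P/∂n| = 1.32×10⁻⁴ × 0.856 × 42.0 = 4.75×10⁻³ Pa/m
Isobar spacing: Δn = ΔP/|∂P/∂n| = 800 Pa / 4.75×10⁻³ Pa/m = 168482 m ≈ 170 km

170 km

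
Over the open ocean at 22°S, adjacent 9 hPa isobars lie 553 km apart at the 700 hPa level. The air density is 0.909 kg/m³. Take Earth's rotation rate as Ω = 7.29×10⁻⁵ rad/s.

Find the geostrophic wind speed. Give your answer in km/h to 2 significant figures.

Coriolis parameter at 22°S:
f = 2Ω sin φ = 2 × 7.29×10⁻⁵ × sin 22° = 5.46×10⁻⁵ s⁻¹
Pressure gradient: |∂P/∂n| = 900 Pa / 553000 m = 1.63×10⁻³ Pa/m
Geostrophic balance (pressure-gradient force = Coriolis force):
V_g = (1/(fρ)) |∂P/∂n| = 1.63×10⁻³ / (5.46×10⁻⁵ × 0.909) = 32.8 m/s
Converting: 32.8 m/s × 3.6 = 120 km/h

120 km/h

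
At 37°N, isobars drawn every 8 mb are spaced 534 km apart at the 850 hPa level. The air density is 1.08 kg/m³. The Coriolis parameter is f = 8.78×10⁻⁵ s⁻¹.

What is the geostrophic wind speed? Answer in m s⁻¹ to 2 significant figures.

16 m s⁻¹

Pressure gradient: |∂P/∂n| = 800 Pa / 534000 m = 1.50×10⁻³ Pa/m
Geostrophic balance (pressure-gradient force = Coriolis force):
V_g = (1/(fρ)) |∂P/∂n| = 1.50×10⁻³ / (8.78×10⁻⁵ × 1.08) = 15.8 m/s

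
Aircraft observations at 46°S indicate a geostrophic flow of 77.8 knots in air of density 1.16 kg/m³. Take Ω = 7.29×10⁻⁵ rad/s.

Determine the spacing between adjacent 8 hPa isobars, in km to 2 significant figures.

Coriolis parameter at 46°S:
f = 2Ω sin φ = 2 × 7.29×10⁻⁵ × sin 46° = 1.05×10⁻⁴ s⁻¹
Wind speed in SI: 77.8 knots = 40.0 m/s
Geostrophic balance rearranged: |∂P/∂n| = f ρ V_g
|∂P/∂n| = 1.05×10⁻⁴ × 1.16 × 40.0 = 4.87×10⁻³ Pa/m
Isobar spacing: Δn = ΔP/|∂P/∂n| = 800 Pa / 4.87×10⁻³ Pa/m = 164294 m ≈ 160 km

160 km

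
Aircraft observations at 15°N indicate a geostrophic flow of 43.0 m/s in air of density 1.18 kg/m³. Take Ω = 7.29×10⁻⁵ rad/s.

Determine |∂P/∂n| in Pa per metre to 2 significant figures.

1.9×10⁻³ Pa/m

Coriolis parameter at 15°N:
f = 2Ω sin φ = 2 × 7.29×10⁻⁵ × sin 15° = 3.77×10⁻⁵ s⁻¹
Geostrophic balance rearranged: |∂P/∂n| = f ρ V_g
|∂P/∂n| = 3.77×10⁻⁵ × 1.18 × 43.0 = 1.91×10⁻³ Pa/m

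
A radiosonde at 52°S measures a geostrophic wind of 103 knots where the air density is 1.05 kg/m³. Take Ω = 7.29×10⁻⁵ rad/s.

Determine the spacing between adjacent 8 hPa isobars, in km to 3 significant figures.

Coriolis parameter at 52°S:
f = 2Ω sin φ = 2 × 7.29×10⁻⁵ × sin 52° = 1.15×10⁻⁴ s⁻¹
Wind speed in SI: 103 knots = 53.0 m/s
Geostrophic balance rearranged: |∂P/∂n| = f ρ V_g
|∂P/∂n| = 1.15×10⁻⁴ × 1.05 × 53.0 = 6.39×10⁻³ Pa/m
Isobar spacing: Δn = ΔP/|∂P/∂n| = 800 Pa / 6.39×10⁻³ Pa/m = 125151 m ≈ 125 km

125 km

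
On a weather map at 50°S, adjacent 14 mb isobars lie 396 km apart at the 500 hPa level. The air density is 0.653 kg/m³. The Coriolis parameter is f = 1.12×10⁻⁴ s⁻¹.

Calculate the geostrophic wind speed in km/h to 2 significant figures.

Pressure gradient: |∂P/∂n| = 1400 Pa / 396000 m = 3.54×10⁻³ Pa/m
Geostrophic balance (pressure-gradient force = Coriolis force):
V_g = (1/(fρ)) |∂P/∂n| = 3.54×10⁻³ / (1.12×10⁻⁴ × 0.653) = 48.3 m/s
Converting: 48.3 m/s × 3.6 = 170 km/h

170 km/h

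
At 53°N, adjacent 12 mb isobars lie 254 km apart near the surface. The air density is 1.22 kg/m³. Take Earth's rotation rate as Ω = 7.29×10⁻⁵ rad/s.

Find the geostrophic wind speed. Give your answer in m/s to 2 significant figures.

Coriolis parameter at 53°N:
f = 2Ω sin φ = 2 × 7.29×10⁻⁵ × sin 53° = 1.16×10⁻⁴ s⁻¹
Pressure gradient: |∂P/∂n| = 1200 Pa / 254000 m = 4.72×10⁻³ Pa/m
Geostrophic balance (pressure-gradient force = Coriolis force):
V_g = (1/(fρ)) |∂P/∂n| = 4.72×10⁻³ / (1.16×10⁻⁴ × 1.22) = 33.3 m/s

33 m/s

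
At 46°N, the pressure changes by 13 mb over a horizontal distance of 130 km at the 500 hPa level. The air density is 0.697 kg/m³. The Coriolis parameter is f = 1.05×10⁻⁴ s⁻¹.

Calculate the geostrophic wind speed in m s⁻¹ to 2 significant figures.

140 m s⁻¹

Pressure gradient: |∂P/∂n| = 1300 Pa / 130000 m = 1.00×10⁻² Pa/m
Geostrophic balance (pressure-gradient force = Coriolis force):
V_g = (1/(fρ)) |∂P/∂n| = 1.00×10⁻² / (1.05×10⁻⁴ × 0.697) = 137 m/s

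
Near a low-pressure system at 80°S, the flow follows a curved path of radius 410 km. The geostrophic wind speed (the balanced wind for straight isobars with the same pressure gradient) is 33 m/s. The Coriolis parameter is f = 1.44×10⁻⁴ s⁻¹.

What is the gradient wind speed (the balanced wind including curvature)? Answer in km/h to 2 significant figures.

85 km/h

Around a low, centrifugal force acts outward with Coriolis, so pressure-gradient force balances both:
(1/ρ)|∂P/∂n| = fV + V²/R  →  V² + fR·V − fR·V_g = 0
With fR = 1.44×10⁻⁴ × 410×10³ m = 59.0 m/s:
V = [−fR + √((fR)² + 4 fR V_g)]/2 = [−59.0 + √(59.0² + 4×59.0×33)]/2 = 23.6 m/s
Subgeostrophic (V < V_g = 33 m/s), as expected around a low.
Converting: 23.6 m/s × 3.6 = 85 km/h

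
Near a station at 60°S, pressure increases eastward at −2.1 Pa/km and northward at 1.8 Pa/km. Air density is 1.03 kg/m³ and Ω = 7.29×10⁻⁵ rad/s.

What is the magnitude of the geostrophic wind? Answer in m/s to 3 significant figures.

21.3 m/s

Coriolis parameter at 60°S:
f = 2Ω sin φ = 2 × 7.29×10⁻⁵ × sin 60° = 1.26×10⁻⁴ s⁻¹
In the Southern Hemisphere f is negative: f = −1.26×10⁻⁴ s⁻¹.
Component geostrophic relations (x east, y north):
u_g = −(1/(fρ)) ∂P/∂y,  v_g = (1/(fρ)) ∂P/∂x
u_g = −(1.8×10⁻³)/(−1.26×10⁻⁴ × 1.03) = 13.8 m/s;  v_g = (−2.1×10⁻³)/(−1.26×10⁻⁴ × 1.03) = 16.1 m/s
|V_g| = √(u_g² + v_g²) = 21.3 m/s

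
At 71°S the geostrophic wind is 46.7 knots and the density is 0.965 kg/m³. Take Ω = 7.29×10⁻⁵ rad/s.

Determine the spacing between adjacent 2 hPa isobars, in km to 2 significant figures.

Coriolis parameter at 71°S:
f = 2Ω sin φ = 2 × 7.29×10⁻⁵ × sin 71° = 1.38×10⁻⁴ s⁻¹
Wind speed in SI: 46.7 knots = 24.0 m/s
Geostrophic balance rearranged: |∂P/∂n| = f ρ V_g
|∂P/∂n| = 1.38×10⁻⁴ × 0.965 × 24.0 = 3.20×10⁻³ Pa/m
Isobar spacing: Δn = ΔP/|∂P/∂n| = 200 Pa / 3.20×10⁻³ Pa/m = 62578 m ≈ 63 km

63 km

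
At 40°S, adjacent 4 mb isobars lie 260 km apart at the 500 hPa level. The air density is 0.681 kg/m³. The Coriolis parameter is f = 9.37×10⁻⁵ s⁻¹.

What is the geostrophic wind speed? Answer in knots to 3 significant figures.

Pressure gradient: |∂P/∂n| = 400 Pa / 260000 m = 1.54×10⁻³ Pa/m
Geostrophic balance (pressure-gradient force = Coriolis force):
V_g = (1/(fρ)) |∂P/∂n| = 1.54×10⁻³ / (9.37×10⁻⁵ × 0.681) = 24.1 m/s
Converting: 24.1 m/s × 1.944 = 46.9 knots

46.9 knots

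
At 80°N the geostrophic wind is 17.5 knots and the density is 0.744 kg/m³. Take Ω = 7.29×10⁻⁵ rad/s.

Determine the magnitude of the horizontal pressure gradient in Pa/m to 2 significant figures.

9.6×10⁻⁴ Pa/m

Coriolis parameter at 80°N:
f = 2Ω sin φ = 2 × 7.29×10⁻⁵ × sin 80° = 1.44×10⁻⁴ s⁻¹
Wind speed in SI: 17.5 knots = 9.00 m/s
Geostrophic balance rearranged: |∂P/∂n| = f ρ V_g
|∂P/∂n| = 1.44×10⁻⁴ × 0.744 × 9.00 = 9.62×10⁻⁴ Pa/m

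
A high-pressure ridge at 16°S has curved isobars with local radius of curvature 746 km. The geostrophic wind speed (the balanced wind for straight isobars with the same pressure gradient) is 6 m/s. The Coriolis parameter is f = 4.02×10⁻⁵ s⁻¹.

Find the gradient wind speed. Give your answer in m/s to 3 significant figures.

Around a high, pressure-gradient force acts outward with centrifugal, so Coriolis balances both:
fV = (1/ρ)|∂P/∂n| + V²/R  →  V² − fR·V + fR·V_g = 0
With fR = 4.02×10⁻⁵ × 746×10³ m = 30.0 m/s:
V = [fR − √((fR)² − 4 fR V_g)]/2 = [30.0 − √(30.0² − 4×30.0×6)]/2 = 8.29 m/s
Supergeostrophic (V > V_g = 6 m/s), as expected around a high.

8.29 m/s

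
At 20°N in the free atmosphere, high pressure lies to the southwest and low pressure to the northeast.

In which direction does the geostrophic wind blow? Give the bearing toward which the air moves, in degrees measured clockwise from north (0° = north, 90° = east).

135°

The pressure-gradient force points toward the northeast (bearing 045°).
Geostrophic balance: in the Northern Hemisphere the Coriolis force deflects motion to the right, so the geostrophic wind blows 90° to the right of the pressure-gradient force (low pressure on the left).
Rotating 045° by 90° clockwise gives 135° — the wind blows toward the southeast.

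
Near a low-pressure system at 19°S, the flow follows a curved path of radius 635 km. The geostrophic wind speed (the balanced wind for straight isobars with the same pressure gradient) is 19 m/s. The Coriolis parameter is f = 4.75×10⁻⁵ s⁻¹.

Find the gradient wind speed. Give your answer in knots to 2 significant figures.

26 knots

Around a low, centrifugal force acts outward with Coriolis, so pressure-gradient force balances both:
(1/ρ)|∂P/∂n| = fV + V²/R  →  V² + fR·V − fR·V_g = 0
With fR = 4.75×10⁻⁵ × 635×10³ m = 30.2 m/s:
V = [−fR + √((fR)² + 4 fR V_g)]/2 = [−30.2 + √(30.2² + 4×30.2×19)]/2 = 13.2 m/s
Subgeostrophic (V < V_g = 19 m/s), as expected around a low.
Converting: 13.2 m/s × 1.944 = 26 knots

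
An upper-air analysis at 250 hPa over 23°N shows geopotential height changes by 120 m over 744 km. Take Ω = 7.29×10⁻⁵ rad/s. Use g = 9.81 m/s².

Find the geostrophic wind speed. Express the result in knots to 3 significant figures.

Coriolis parameter at 23°N:
f = 2Ω sin φ = 2 × 7.29×10⁻⁵ × sin 23° = 5.70×10⁻⁵ s⁻¹
Height gradient: |∂Z/∂n| = 120 m / 744000 m = 1.61×10⁻⁴
On a pressure surface, geostrophic balance gives V_g = (g/f)|∂Z/∂n|:
V_g = 9.81 × 1.61×10⁻⁴ / 5.70×10⁻⁵ = 27.8 m/s
Converting: 27.8 m/s × 1.944 = 54.0 knots

54.0 knots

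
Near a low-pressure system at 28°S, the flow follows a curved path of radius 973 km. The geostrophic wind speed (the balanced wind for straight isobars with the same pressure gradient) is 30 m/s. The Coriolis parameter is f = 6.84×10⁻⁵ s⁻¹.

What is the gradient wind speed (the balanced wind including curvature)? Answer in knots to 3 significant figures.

Around a low, centrifugal force acts outward with Coriolis, so pressure-gradient force balances both:
(1/ρ)|∂P/∂n| = fV + V²/R  →  V² + fR·V − fR·V_g = 0
With fR = 6.84×10⁻⁵ × 973×10³ m = 66.6 m/s:
V = [−fR + √((fR)² + 4 fR V_g)]/2 = [−66.6 + √(66.6² + 4×66.6×30)]/2 = 22.4 m/s
Subgeostrophic (V < V_g = 30 m/s), as expected around a low.
Converting: 22.4 m/s × 1.944 = 43.6 knots

43.6 knots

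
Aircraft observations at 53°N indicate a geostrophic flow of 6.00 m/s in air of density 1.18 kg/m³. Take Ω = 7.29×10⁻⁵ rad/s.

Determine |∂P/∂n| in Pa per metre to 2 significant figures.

8.2×10⁻⁴ Pa/m

Coriolis parameter at 53°N:
f = 2Ω sin φ = 2 × 7.29×10⁻⁵ × sin 53° = 1.16×10⁻⁴ s⁻¹
Geostrophic balance rearranged: |∂P/∂n| = f ρ V_g
|∂P/∂n| = 1.16×10⁻⁴ × 1.18 × 6.00 = 8.24×10⁻⁴ Pa/m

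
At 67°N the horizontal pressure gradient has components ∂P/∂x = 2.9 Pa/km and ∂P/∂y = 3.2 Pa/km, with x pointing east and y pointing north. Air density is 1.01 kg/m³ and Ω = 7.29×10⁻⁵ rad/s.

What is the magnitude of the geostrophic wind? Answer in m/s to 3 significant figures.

Coriolis parameter at 67°N:
f = 2Ω sin φ = 2 × 7.29×10⁻⁵ × sin 67° = 1.34×10⁻⁴ s⁻¹
Component geostrophic relations (x east, y north):
u_g = −(1/(fρ)) ∂P/∂y,  v_g = (1/(fρ)) ∂P/∂x
u_g = −(3.2×10⁻³)/(1.34×10⁻⁴ × 1.01) = −23.6 m/s;  v_g = (2.9×10⁻³)/(1.34×10⁻⁴ × 1.01) = 21.4 m/s
|V_g| = √(u_g² + v_g²) = 31.9 m/s

31.9 m/s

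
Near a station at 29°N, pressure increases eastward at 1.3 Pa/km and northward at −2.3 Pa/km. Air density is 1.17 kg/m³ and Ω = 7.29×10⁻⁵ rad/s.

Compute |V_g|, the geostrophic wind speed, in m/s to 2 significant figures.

32 m/s

Coriolis parameter at 29°N:
f = 2Ω sin φ = 2 × 7.29×10⁻⁵ × sin 29° = 7.07×10⁻⁵ s⁻¹
Component geostrophic relations (x east, y north):
u_g = −(1/(fρ)) ∂P/∂y,  v_g = (1/(fρ)) ∂P/∂x
u_g = −(−2.3×10⁻³)/(7.07×10⁻⁵ × 1.17) = 27.8 m/s;  v_g = (1.3×10⁻³)/(7.07×10⁻⁵ × 1.17) = 15.7 m/s
|V_g| = √(u_g² + v_g²) = 31.9 m/s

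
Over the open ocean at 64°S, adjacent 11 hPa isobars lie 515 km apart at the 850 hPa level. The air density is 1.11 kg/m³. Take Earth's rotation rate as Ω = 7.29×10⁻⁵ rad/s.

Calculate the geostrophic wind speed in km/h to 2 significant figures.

Coriolis parameter at 64°S:
f = 2Ω sin φ = 2 × 7.29×10⁻⁵ × sin 64° = 1.31×10⁻⁴ s⁻¹
Pressure gradient: |∂P/∂n| = 1100 Pa / 515000 m = 2.14×10⁻³ Pa/m
Geostrophic balance (pressure-gradient force = Coriolis force):
V_g = (1/(fρ)) |∂P/∂n| = 2.14×10⁻³ / (1.31×10⁻⁴ × 1.11) = 14.7 m/s
Converting: 14.7 m/s × 3.6 = 53 km/h

53 km/h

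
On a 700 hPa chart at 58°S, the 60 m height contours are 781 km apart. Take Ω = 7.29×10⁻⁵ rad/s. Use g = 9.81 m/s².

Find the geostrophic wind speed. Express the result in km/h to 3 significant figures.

21.9 km/h

Coriolis parameter at 58°S:
f = 2Ω sin φ = 2 × 7.29×10⁻⁵ × sin 58° = 1.24×10⁻⁴ s⁻¹
Height gradient: |∂Z/∂n| = 60 m / 781000 m = 7.68×10⁻⁵
On a pressure surface, geostrophic balance gives V_g = (g/f)|∂Z/∂n|:
V_g = 9.81 × 7.68×10⁻⁵ / 1.24×10⁻⁴ = 6.10 m/s
Converting: 6.10 m/s × 3.6 = 21.9 km/h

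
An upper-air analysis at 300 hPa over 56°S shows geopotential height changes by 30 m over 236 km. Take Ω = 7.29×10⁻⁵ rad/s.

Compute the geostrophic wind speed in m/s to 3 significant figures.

Coriolis parameter at 56°S:
f = 2Ω sin φ = 2 × 7.29×10⁻⁵ × sin 56° = 1.21×10⁻⁴ s⁻¹
Height gradient: |∂Z/∂n| = 30 m / 236000 m = 1.27×10⁻⁴
On a pressure surface, geostrophic balance gives V_g = (g/f)|∂Z/∂n|:
V_g = 9.81 × 1.27×10⁻⁴ / 1.21×10⁻⁴ = 10.3 m/s

10.3 m/s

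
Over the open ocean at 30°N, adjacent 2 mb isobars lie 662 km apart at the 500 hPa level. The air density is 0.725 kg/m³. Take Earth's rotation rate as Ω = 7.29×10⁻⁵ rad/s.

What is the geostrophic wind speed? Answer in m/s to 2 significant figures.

5.7 m/s

Coriolis parameter at 30°N:
f = 2Ω sin φ = 2 × 7.29×10⁻⁵ × sin 30° = 7.29×10⁻⁵ s⁻¹
Pressure gradient: |∂P/∂n| = 200 Pa / 662000 m = 3.02×10⁻⁴ Pa/m
Geostrophic balance (pressure-gradient force = Coriolis force):
V_g = (1/(fρ)) |∂P/∂n| = 3.02×10⁻⁴ / (7.29×10⁻⁵ × 0.725) = 5.72 m/s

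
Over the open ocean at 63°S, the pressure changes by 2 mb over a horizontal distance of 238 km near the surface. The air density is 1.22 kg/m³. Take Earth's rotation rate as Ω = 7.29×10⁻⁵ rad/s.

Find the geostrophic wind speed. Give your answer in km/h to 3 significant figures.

Coriolis parameter at 63°S:
f = 2Ω sin φ = 2 × 7.29×10⁻⁵ × sin 63° = 1.30×10⁻⁴ s⁻¹
Pressure gradient: |∂P/∂n| = 200 Pa / 238000 m = 8.40×10⁻⁴ Pa/m
Geostrophic balance (pressure-gradient force = Coriolis force):
V_g = (1/(fρ)) |∂P/∂n| = 8.40×10⁻⁴ / (1.30×10⁻⁴ × 1.22) = 5.30 m/s
Converting: 5.30 m/s × 3.6 = 19.1 km/h

19.1 km/h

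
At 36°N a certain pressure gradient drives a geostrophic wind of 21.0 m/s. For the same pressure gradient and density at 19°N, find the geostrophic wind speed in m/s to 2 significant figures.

With the same pressure gradient and density, V_g ∝ 1/f ∝ 1/sin φ.
V₂ = V₁ · sin φ₁ / sin φ₂ = 21.0 × sin 36° / sin 19°
V₂ = 21.0 × 0.5878/0.3256 = 38 m/s

38 m/s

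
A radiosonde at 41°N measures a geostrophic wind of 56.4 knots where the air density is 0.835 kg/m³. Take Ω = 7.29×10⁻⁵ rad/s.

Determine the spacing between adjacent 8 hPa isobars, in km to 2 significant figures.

350 km

Coriolis parameter at 41°N:
f = 2Ω sin φ = 2 × 7.29×10⁻⁵ × sin 41° = 9.57×10⁻⁵ s⁻¹
Wind speed in SI: 56.4 knots = 29.0 m/s
Geostrophic balance rearranged: |∂P/∂n| = f ρ V_g
|∂P/∂n| = 9.57×10⁻⁵ × 0.835 × 29.0 = 2.32×10⁻³ Pa/m
Isobar spacing: Δn = ΔP/|∂P/∂n| = 800 Pa / 2.32×10⁻³ Pa/m = 345212 m ≈ 350 km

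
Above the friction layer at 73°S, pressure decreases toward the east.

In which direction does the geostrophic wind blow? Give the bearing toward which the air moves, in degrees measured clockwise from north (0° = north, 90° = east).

000°

The pressure-gradient force points toward the east (bearing 090°).
Geostrophic balance: in the Southern Hemisphere the Coriolis force deflects motion to the left, so the geostrophic wind blows 90° to the left of the pressure-gradient force (low pressure on the right).
Rotating 090° by 90° counterclockwise gives 000° — the wind blows toward the north.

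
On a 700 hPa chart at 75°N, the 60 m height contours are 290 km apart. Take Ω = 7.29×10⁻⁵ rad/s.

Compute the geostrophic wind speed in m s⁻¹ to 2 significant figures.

14 m s⁻¹

Coriolis parameter at 75°N:
f = 2Ω sin φ = 2 × 7.29×10⁻⁵ × sin 75° = 1.41×10⁻⁴ s⁻¹
Height gradient: |∂Z/∂n| = 60 m / 290000 m = 2.07×10⁻⁴
On a pressure surface, geostrophic balance gives V_g = (g/f)|∂Z/∂n|:
V_g = 9.81 × 2.07×10⁻⁴ / 1.41×10⁻⁴ = 14.4 m/s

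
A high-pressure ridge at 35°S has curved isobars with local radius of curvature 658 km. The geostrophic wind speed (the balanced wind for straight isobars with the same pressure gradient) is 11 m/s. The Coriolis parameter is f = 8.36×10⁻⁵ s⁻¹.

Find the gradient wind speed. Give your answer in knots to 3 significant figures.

Around a high, pressure-gradient force acts outward with centrifugal, so Coriolis balances both:
fV = (1/ρ)|∂P/∂n| + V²/R  →  V² − fR·V + fR·V_g = 0
With fR = 8.36×10⁻⁵ × 658×10³ m = 55.0 m/s:
V = [fR − √((fR)² − 4 fR V_g)]/2 = [55.0 − √(55.0² − 4×55.0×11)]/2 = 15.2 m/s
Supergeostrophic (V > V_g = 11 m/s), as expected around a high.
Converting: 15.2 m/s × 1.944 = 29.5 knots

29.5 knots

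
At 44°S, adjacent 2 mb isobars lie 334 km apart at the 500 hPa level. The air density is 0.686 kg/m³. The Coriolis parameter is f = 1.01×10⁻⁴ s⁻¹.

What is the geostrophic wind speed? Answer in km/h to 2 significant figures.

31 km/h

Pressure gradient: |∂P/∂n| = 200 Pa / 334000 m = 5.99×10⁻⁴ Pa/m
Geostrophic balance (pressure-gradient force = Coriolis force):
V_g = (1/(fρ)) |∂P/∂n| = 5.99×10⁻⁴ / (1.01×10⁻⁴ × 0.686) = 8.64 m/s
Converting: 8.64 m/s × 3.6 = 31 km/h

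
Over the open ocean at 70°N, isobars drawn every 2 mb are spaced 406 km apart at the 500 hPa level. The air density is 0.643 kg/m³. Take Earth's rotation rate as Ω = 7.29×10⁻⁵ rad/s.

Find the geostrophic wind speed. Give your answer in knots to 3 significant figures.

10.9 knots

Coriolis parameter at 70°N:
f = 2Ω sin φ = 2 × 7.29×10⁻⁵ × sin 70° = 1.37×10⁻⁴ s⁻¹
Pressure gradient: |∂P/∂n| = 200 Pa / 406000 m = 4.93×10⁻⁴ Pa/m
Geostrophic balance (pressure-gradient force = Coriolis force):
V_g = (1/(fρ)) |∂P/∂n| = 4.93×10⁻⁴ / (1.37×10⁻⁴ × 0.643) = 5.59 m/s
Converting: 5.59 m/s × 1.944 = 10.9 knots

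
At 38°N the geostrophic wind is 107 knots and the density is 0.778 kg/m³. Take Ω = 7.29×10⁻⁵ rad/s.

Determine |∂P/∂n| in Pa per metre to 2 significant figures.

Coriolis parameter at 38°N:
f = 2Ω sin φ = 2 × 7.29×10⁻⁵ × sin 38° = 8.98×10⁻⁵ s⁻¹
Wind speed in SI: 107 knots = 55.0 m/s
Geostrophic balance rearranged: |∂P/∂n| = f ρ V_g
|∂P/∂n| = 8.98×10⁻⁵ × 0.778 × 55.0 = 3.84×10⁻³ Pa/m

3.8×10⁻³ Pa/m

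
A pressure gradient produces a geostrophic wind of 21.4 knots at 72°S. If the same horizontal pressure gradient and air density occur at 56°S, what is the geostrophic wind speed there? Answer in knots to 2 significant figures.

25 knots

With the same pressure gradient and density, V_g ∝ 1/f ∝ 1/sin φ.
V₂ = V₁ · sin φ₁ / sin φ₂ = 21.4 × sin 72° / sin 56°
V₂ = 21.4 × 0.9511/0.8290 = 25 knots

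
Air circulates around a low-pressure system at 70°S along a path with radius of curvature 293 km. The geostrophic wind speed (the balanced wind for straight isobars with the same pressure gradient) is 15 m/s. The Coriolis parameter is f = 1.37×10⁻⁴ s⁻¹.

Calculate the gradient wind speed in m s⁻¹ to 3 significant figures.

11.6 m s⁻¹

Around a low, centrifugal force acts outward with Coriolis, so pressure-gradient force balances both:
(1/ρ)|∂P/∂n| = fV + V²/R  →  V² + fR·V − fR·V_g = 0
With fR = 1.37×10⁻⁴ × 293×10³ m = 40.1 m/s:
V = [−fR + √((fR)² + 4 fR V_g)]/2 = [−40.1 + √(40.1² + 4×40.1×15)]/2 = 11.6 m/s
Subgeostrophic (V < V_g = 15 m/s), as expected around a low.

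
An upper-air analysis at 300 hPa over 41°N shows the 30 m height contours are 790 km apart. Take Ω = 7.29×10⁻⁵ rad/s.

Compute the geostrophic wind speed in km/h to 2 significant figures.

Coriolis parameter at 41°N:
f = 2Ω sin φ = 2 × 7.29×10⁻⁵ × sin 41° = 9.57×10⁻⁵ s⁻¹
Height gradient: |∂Z/∂n| = 30 m / 790000 m = 3.80×10⁻⁵
On a pressure surface, geostrophic balance gives V_g = (g/f)|∂Z/∂n|:
V_g = 9.81 × 3.80×10⁻⁵ / 9.57×10⁻⁵ = 3.89 m/s
Converting: 3.89 m/s × 3.6 = 14 km/h

14 km/h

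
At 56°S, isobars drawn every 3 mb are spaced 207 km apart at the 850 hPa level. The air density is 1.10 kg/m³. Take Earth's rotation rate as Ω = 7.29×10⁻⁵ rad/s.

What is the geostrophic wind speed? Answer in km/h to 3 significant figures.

39.2 km/h

Coriolis parameter at 56°S:
f = 2Ω sin φ = 2 × 7.29×10⁻⁵ × sin 56° = 1.21×10⁻⁴ s⁻¹
Pressure gradient: |∂P/∂n| = 300 Pa / 207000 m = 1.45×10⁻³ Pa/m
Geostrophic balance (pressure-gradient force = Coriolis force):
V_g = (1/(fρ)) |∂P/∂n| = 1.45×10⁻³ / (1.21×10⁻⁴ × 1.10) = 10.9 m/s
Converting: 10.9 m/s × 3.6 = 39.2 km/h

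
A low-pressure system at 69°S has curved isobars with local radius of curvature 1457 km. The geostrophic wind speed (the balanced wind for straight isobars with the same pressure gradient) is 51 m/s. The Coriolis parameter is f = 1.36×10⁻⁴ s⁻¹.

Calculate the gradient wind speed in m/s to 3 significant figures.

42.1 m/s

Around a low, centrifugal force acts outward with Coriolis, so pressure-gradient force balances both:
(1/ρ)|∂P/∂n| = fV + V²/R  →  V² + fR·V − fR·V_g = 0
With fR = 1.36×10⁻⁴ × 1457×10³ m = 198 m/s:
V = [−fR + √((fR)² + 4 fR V_g)]/2 = [−198 + √(198² + 4×198×51)]/2 = 42.1 m/s
Subgeostrophic (V < V_g = 51 m/s), as expected around a low.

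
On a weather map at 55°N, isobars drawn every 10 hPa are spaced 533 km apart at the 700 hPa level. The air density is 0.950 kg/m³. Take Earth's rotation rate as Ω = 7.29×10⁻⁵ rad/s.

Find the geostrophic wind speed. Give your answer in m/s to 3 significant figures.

16.5 m/s

Coriolis parameter at 55°N:
f = 2Ω sin φ = 2 × 7.29×10⁻⁵ × sin 55° = 1.19×10⁻⁴ s⁻¹
Pressure gradient: |∂P/∂n| = 1000 Pa / 533000 m = 1.88×10⁻³ Pa/m
Geostrophic balance (pressure-gradient force = Coriolis force):
V_g = (1/(fρ)) |∂P/∂n| = 1.88×10⁻³ / (1.19×10⁻⁴ × 0.950) = 16.5 m/s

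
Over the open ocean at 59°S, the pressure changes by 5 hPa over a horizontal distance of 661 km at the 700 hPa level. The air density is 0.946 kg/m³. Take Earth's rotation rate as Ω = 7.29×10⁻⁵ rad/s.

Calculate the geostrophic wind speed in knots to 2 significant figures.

Coriolis parameter at 59°S:
f = 2Ω sin φ = 2 × 7.29×10⁻⁵ × sin 59° = 1.25×10⁻⁴ s⁻¹
Pressure gradient: |∂P/∂n| = 500 Pa / 661000 m = 7.56×10⁻⁴ Pa/m
Geostrophic balance (pressure-gradient force = Coriolis force):
V_g = (1/(fρ)) |∂P/∂n| = 7.56×10⁻⁴ / (1.25×10⁻⁴ × 0.946) = 6.40 m/s
Converting: 6.40 m/s × 1.944 = 12 knots

12 knots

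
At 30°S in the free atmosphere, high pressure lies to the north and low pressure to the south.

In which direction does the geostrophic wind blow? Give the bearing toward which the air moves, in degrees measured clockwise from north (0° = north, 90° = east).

090°

The pressure-gradient force points toward the south (bearing 180°).
Geostrophic balance: in the Southern Hemisphere the Coriolis force deflects motion to the left, so the geostrophic wind blows 90° to the left of the pressure-gradient force (low pressure on the right).
Rotating 180° by 90° counterclockwise gives 090° — the wind blows toward the east.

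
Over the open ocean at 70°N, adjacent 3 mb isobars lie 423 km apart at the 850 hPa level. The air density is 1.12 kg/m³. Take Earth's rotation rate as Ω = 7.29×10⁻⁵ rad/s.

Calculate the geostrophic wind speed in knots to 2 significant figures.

Coriolis parameter at 70°N:
f = 2Ω sin φ = 2 × 7.29×10⁻⁵ × sin 70° = 1.37×10⁻⁴ s⁻¹
Pressure gradient: |∂P/∂n| = 300 Pa / 423000 m = 7.09×10⁻⁴ Pa/m
Geostrophic balance (pressure-gradient force = Coriolis force):
V_g = (1/(fρ)) |∂P/∂n| = 7.09×10⁻⁴ / (1.37×10⁻⁴ × 1.12) = 4.62 m/s
Converting: 4.62 m/s × 1.944 = 9.0 knots

9.0 knots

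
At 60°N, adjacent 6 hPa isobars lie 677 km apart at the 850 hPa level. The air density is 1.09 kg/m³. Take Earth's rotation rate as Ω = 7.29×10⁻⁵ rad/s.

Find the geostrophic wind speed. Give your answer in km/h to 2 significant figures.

Coriolis parameter at 60°N:
f = 2Ω sin φ = 2 × 7.29×10⁻⁵ × sin 60° = 1.26×10⁻⁴ s⁻¹
Pressure gradient: |∂P/∂n| = 600 Pa / 677000 m = 8.86×10⁻⁴ Pa/m
Geostrophic balance (pressure-gradient force = Coriolis force):
V_g = (1/(fρ)) |∂P/∂n| = 8.86×10⁻⁴ / (1.26×10⁻⁴ × 1.09) = 6.44 m/s
Converting: 6.44 m/s × 3.6 = 23 km/h

23 km/h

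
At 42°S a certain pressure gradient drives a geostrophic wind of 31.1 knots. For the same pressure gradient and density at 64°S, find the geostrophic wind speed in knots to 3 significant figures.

With the same pressure gradient and density, V_g ∝ 1/f ∝ 1/sin φ.
V₂ = V₁ · sin φ₁ / sin φ₂ = 31.1 × sin 42° / sin 64°
V₂ = 31.1 × 0.6691/0.8988 = 23.2 knots

23.2 knots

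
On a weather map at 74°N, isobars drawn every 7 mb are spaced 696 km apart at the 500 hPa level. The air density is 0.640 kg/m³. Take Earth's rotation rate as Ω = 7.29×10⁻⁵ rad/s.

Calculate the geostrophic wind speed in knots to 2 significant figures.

Coriolis parameter at 74°N:
f = 2Ω sin φ = 2 × 7.29×10⁻⁵ × sin 74° = 1.40×10⁻⁴ s⁻¹
Pressure gradient: |∂P/∂n| = 700 Pa / 696000 m = 1.01×10⁻³ Pa/m
Geostrophic balance (pressure-gradient force = Coriolis force):
V_g = (1/(fρ)) |∂P/∂n| = 1.01×10⁻³ / (1.40×10⁻⁴ × 0.640) = 11.2 m/s
Converting: 11.2 m/s × 1.944 = 22 knots

22 knots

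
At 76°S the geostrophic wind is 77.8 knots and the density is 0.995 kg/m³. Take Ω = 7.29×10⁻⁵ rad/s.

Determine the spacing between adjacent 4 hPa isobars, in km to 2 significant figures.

71 km

Coriolis parameter at 76°S:
f = 2Ω sin φ = 2 × 7.29×10⁻⁵ × sin 76° = 1.41×10⁻⁴ s⁻¹
Wind speed in SI: 77.8 knots = 40.0 m/s
Geostrophic balance rearranged: |∂P/∂n| = f ρ V_g
|∂P/∂n| = 1.41×10⁻⁴ × 0.995 × 40.0 = 5.63×10⁻³ Pa/m
Isobar spacing: Δn = ΔP/|∂P/∂n| = 400 Pa / 5.63×10⁻³ Pa/m = 71000 m ≈ 71 km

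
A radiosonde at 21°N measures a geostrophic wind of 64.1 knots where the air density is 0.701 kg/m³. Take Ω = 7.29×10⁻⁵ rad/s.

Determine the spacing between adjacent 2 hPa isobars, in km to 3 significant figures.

166 km

Coriolis parameter at 21°N:
f = 2Ω sin φ = 2 × 7.29×10⁻⁵ × sin 21° = 5.23×10⁻⁵ s⁻¹
Wind speed in SI: 64.1 knots = 33.0 m/s
Geostrophic balance rearranged: |∂P/∂n| = f ρ V_g
|∂P/∂n| = 5.23×10⁻⁵ × 0.701 × 33.0 = 1.21×10⁻³ Pa/m
Isobar spacing: Δn = ΔP/|∂P/∂n| = 200 Pa / 1.21×10⁻³ Pa/m = 165588 m ≈ 166 km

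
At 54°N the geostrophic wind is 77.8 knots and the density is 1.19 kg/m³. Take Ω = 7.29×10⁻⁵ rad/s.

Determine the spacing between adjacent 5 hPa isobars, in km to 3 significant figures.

Coriolis parameter at 54°N:
f = 2Ω sin φ = 2 × 7.29×10⁻⁵ × sin 54° = 1.18×10⁻⁴ s⁻¹
Wind speed in SI: 77.8 knots = 40.0 m/s
Geostrophic balance rearranged: |∂P/∂n| = f ρ V_g
|∂P/∂n| = 1.18×10⁻⁴ × 1.19 × 40.0 = 5.62×10⁻³ Pa/m
Isobar spacing: Δn = ΔP/|∂P/∂n| = 500 Pa / 5.62×10⁻³ Pa/m = 89000 m ≈ 89.0 km

89.0 km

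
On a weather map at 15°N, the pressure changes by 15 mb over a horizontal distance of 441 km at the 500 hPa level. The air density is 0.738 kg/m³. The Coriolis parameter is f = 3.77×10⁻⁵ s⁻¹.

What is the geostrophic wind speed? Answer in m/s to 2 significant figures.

120 m/s

Pressure gradient: |∂P/∂n| = 1500 Pa / 441000 m = 3.40×10⁻³ Pa/m
Geostrophic balance (pressure-gradient force = Coriolis force):
V_g = (1/(fρ)) |∂P/∂n| = 3.40×10⁻³ / (3.77×10⁻⁵ × 0.738) = 122 m/s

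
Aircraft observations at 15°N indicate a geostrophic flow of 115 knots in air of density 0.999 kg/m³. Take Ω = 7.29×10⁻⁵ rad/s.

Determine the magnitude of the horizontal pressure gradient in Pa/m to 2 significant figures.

Coriolis parameter at 15°N:
f = 2Ω sin φ = 2 × 7.29×10⁻⁵ × sin 15° = 3.77×10⁻⁵ s⁻¹
Wind speed in SI: 115 knots = 59.2 m/s
Geostrophic balance rearranged: |∂P/∂n| = f ρ V_g
|∂P/∂n| = 3.77×10⁻⁵ × 0.999 × 59.2 = 2.23×10⁻³ Pa/m

2.2×10⁻³ Pa/m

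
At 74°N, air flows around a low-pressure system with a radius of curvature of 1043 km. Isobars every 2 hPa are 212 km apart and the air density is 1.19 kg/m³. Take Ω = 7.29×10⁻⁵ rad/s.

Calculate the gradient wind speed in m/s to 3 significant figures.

Coriolis parameter at 74°N:
f = 2Ω sin φ = 2 × 7.29×10⁻⁵ × sin 74° = 1.40×10⁻⁴ s⁻¹
Pressure gradient: |∂P/∂n| = 200 Pa / 212000 m = 9.43×10⁻⁴ Pa/m
Geostrophic speed: V_g = |∂P/∂n|/(fρ) = 9.43×10⁻⁴/(1.40×10⁻⁴ × 1.19) = 5.66 m/s
Around a low, centrifugal force acts outward with Coriolis, so pressure-gradient force balances both:
(1/ρ)|∂P/∂n| = fV + V²/R  →  V² + fR·V − fR·V_g = 0
With fR = 1.40×10⁻⁴ × 1043×10³ m = 146 m/s:
V = [−fR + √((fR)² + 4 fR V_g)]/2 = [−146 + √(146² + 4×146×5.66)]/2 = 5.45 m/s
Subgeostrophic (V < V_g = 5.66 m/s), as expected around a low.

5.45 m/s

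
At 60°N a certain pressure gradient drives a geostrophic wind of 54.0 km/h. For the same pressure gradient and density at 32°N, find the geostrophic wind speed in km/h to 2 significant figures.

With the same pressure gradient and density, V_g ∝ 1/f ∝ 1/sin φ.
V₂ = V₁ · sin φ₁ / sin φ₂ = 54.0 × sin 60° / sin 32°
V₂ = 54.0 × 0.8660/0.5299 = 88 km/h

88 km/h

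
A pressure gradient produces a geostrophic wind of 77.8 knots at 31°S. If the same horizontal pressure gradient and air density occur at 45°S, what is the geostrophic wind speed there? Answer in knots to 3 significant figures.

56.7 knots

With the same pressure gradient and density, V_g ∝ 1/f ∝ 1/sin φ.
V₂ = V₁ · sin φ₁ / sin φ₂ = 77.8 × sin 31° / sin 45°
V₂ = 77.8 × 0.5150/0.7071 = 56.7 knots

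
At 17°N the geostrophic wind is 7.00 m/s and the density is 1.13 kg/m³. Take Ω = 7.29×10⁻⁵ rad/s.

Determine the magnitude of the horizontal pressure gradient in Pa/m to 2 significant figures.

Coriolis parameter at 17°N:
f = 2Ω sin φ = 2 × 7.29×10⁻⁵ × sin 17° = 4.26×10⁻⁵ s⁻¹
Geostrophic balance rearranged: |∂P/∂n| = f ρ V_g
|∂P/∂n| = 4.26×10⁻⁵ × 1.13 × 7.00 = 3.37×10⁻⁴ Pa/m

3.4×10⁻⁴ Pa/m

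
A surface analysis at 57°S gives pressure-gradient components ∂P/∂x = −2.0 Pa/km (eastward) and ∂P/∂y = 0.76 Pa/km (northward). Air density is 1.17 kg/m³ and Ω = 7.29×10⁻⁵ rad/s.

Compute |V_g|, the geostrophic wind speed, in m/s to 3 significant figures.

15.0 m/s

Coriolis parameter at 57°S:
f = 2Ω sin φ = 2 × 7.29×10⁻⁵ × sin 57° = 1.22×10⁻⁴ s⁻¹
In the Southern Hemisphere f is negative: f = −1.22×10⁻⁴ s⁻¹.
Component geostrophic relations (x east, y north):
u_g = −(1/(fρ)) ∂P/∂y,  v_g = (1/(fρ)) ∂P/∂x
u_g = −(0.76×10⁻³)/(−1.22×10⁻⁴ × 1.17) = 5.31 m/s;  v_g = (−2.0×10⁻³)/(−1.22×10⁻⁴ × 1.17) = 14.0 m/s
|V_g| = √(u_g² + v_g²) = 15.0 m/s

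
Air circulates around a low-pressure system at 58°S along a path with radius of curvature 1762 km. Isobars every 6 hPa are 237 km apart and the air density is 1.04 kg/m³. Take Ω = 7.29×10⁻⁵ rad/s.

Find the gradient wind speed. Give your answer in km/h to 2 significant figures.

65 km/h

Coriolis parameter at 58°S:
f = 2Ω sin φ = 2 × 7.29×10⁻⁵ × sin 58° = 1.24×10⁻⁴ s⁻¹
Pressure gradient: |∂P/∂n| = 600 Pa / 237000 m = 2.53×10⁻³ Pa/m
Geostrophic speed: V_g = |∂P/∂n|/(fρ) = 2.53×10⁻³/(1.24×10⁻⁴ × 1.04) = 19.7 m/s
Around a low, centrifugal force acts outward with Coriolis, so pressure-gradient force balances both:
(1/ρ)|∂P/∂n| = fV + V²/R  →  V² + fR·V − fR·V_g = 0
With fR = 1.24×10⁻⁴ × 1762×10³ m = 218 m/s:
V = [−fR + √((fR)² + 4 fR V_g)]/2 = [−218 + √(218² + 4×218×19.7)]/2 = 18.2 m/s
Subgeostrophic (V < V_g = 19.7 m/s), as expected around a low.
Converting: 18.2 m/s × 3.6 = 65 km/h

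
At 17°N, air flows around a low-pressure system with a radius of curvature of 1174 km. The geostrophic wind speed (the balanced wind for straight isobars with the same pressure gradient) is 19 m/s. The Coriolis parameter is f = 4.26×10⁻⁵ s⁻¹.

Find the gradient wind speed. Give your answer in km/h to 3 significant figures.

52.9 km/h

Around a low, centrifugal force acts outward with Coriolis, so pressure-gradient force balances both:
(1/ρ)|∂P/∂n| = fV + V²/R  →  V² + fR·V − fR·V_g = 0
With fR = 4.26×10⁻⁵ × 1174×10³ m = 50.0 m/s:
V = [−fR + √((fR)² + 4 fR V_g)]/2 = [−50.0 + √(50.0² + 4×50.0×19)]/2 = 14.7 m/s
Subgeostrophic (V < V_g = 19 m/s), as expected around a low.
Converting: 14.7 m/s × 3.6 = 52.9 km/h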